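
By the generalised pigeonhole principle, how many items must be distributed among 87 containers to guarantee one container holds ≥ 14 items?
n = (14 − 1)·87 + 1 = 1132

By the generalised pigeonhole principle, to guarantee some box contains ≥ r objects we need more than (r − 1) · k objects total. Threshold: n = (r − 1) · k + 1. With r = 14 and k = 87: n = 13 · 87 + 1 = 1131 + 1 = 1132. For n = 1131 = 13 · 87, we can put exactly 13 objects in every box, avoiding 14 in any single one — so 1132 is tight.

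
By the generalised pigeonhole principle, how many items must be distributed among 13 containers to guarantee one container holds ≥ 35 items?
n = (35 − 1)·13 + 1 = 443

By the generalised pigeonhole principle, to guarantee some box contains ≥ r objects we need more than (r − 1) · k objects total. Threshold: n = (r − 1) · k + 1. With r = 35 and k = 13: n = 34 · 13 + 1 = 442 + 1 = 443. For n = 442 = 34 · 13, we can put exactly 34 objects in every box, avoiding 35 in any single one — so 443 is tight.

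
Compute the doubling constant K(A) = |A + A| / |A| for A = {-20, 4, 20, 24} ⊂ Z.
K = |A + A| / |A| = 10/4 = 5/2

Enumerate A + A = {a + b : a, b ∈ A}. With |A| = 4, there are |A|^2 = 16 ordered sum pairs; collecting distinct values, A + A = {-40, -16, 0, 4, 8, 24, 28, 40, 44, 48}, so |A + A| = 10. Thus K = 10/4 = 5/2. For comparison, the minimum possible |A + A| over all 4-element sets is 2·4 − 1 = 7 (so min K = 7/4), attained only by arithmetic progressions.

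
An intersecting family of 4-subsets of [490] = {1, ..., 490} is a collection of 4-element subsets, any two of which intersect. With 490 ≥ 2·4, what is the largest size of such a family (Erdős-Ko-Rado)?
max |F| = C(489, 3) = 19368964

Erdős-Ko-Rado (1961): when n ≥ 2k, max |F| = C(n−1, k−1). The bound is attained by the star {A : i ∈ A} for any fixed i ∈ [n]. Here C(490−1, 4−1) = C(489, 3) = 19368964.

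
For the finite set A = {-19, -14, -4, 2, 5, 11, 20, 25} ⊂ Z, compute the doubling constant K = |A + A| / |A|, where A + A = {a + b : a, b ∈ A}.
K = |A + A| / |A| = 30/8 = 15/4

Enumerate A + A = {a + b : a, b ∈ A}. With |A| = 8, there are |A|^2 = 64 ordered sum pairs; collecting distinct values, A + A = {-38, -33, -28, -23, -18, -17, -14, -12, -9, -8, -3, -2, 1, 4, 6, 7, 10, 11, 13, 16, 21, 22, 25, 27, 30, 31, 36, 40, 45, 50}, so |A + A| = 30. Thus K = 30/8 = 15/4. For comparison, the minimum possible |A + A| over all 8-element sets is 2·8 − 1 = 15 (so min K = 15/8), attained only by arithmetic progressions.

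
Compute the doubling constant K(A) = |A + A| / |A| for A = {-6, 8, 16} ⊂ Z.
K = |A + A| / |A| = 6/3 = 2

Enumerate A + A = {a + b : a, b ∈ A}. With |A| = 3, there are |A|^2 = 9 ordered sum pairs; collecting distinct values, A + A = {-12, 2, 10, 16, 24, 32}, so |A + A| = 6. Thus K = 6/3 = 2. For comparison, the minimum possible |A + A| over all 3-element sets is 2·3 − 1 = 5 (so min K = 5/3), attained only by arithmetic progressions.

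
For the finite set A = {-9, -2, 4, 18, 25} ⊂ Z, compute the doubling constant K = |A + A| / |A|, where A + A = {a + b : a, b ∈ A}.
K = |A + A| / |A| = 14/5

Enumerate A + A = {a + b : a, b ∈ A}. With |A| = 5, there are |A|^2 = 25 ordered sum pairs; collecting distinct values, A + A = {-18, -11, -5, -4, 2, 8, 9, 16, 22, 23, 29, 36, 43, 50}, so |A + A| = 14. Thus K = 14/5. For comparison, the minimum possible |A + A| over all 5-element sets is 2·5 − 1 = 9 (so min K = 9/5), attained only by arithmetic progressions.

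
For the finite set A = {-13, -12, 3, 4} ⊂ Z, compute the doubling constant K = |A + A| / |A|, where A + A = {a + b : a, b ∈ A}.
K = |A + A| / |A| = 9/4

Enumerate A + A = {a + b : a, b ∈ A}. With |A| = 4, there are |A|^2 = 16 ordered sum pairs; collecting distinct values, A + A = {-26, -25, -24, -10, -9, -8, 6, 7, 8}, so |A + A| = 9. Thus K = 9/4. For comparison, the minimum possible |A + A| over all 4-element sets is 2·4 − 1 = 7 (so min K = 7/4), attained only by arithmetic progressions.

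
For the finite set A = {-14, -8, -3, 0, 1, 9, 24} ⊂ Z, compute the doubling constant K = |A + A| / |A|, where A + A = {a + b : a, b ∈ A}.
K = |A + A| / |A| = 26/7

Enumerate A + A = {a + b : a, b ∈ A}. With |A| = 7, there are |A|^2 = 49 ordered sum pairs; collecting distinct values, A + A = {-28, -22, -17, -16, -14, -13, -11, -8, -7, -6, -5, -3, -2, 0, 1, 2, 6, 9, 10, 16, 18, 21, 24, 25, 33, 48}, so |A + A| = 26. Thus K = 26/7. For comparison, the minimum possible |A + A| over all 7-element sets is 2·7 − 1 = 13 (so min K = 13/7), attained only by arithmetic progressions.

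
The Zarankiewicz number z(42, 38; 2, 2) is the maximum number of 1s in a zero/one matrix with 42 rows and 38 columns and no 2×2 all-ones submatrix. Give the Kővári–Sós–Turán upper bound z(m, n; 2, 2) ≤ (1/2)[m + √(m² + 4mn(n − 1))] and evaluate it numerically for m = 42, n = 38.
z(42, 38; 2, 2) ≤ (1/2)[42 + √(42² + 4·42·38·37)] = (1/2)[42 + √237972] = 264.9119

Kővári–Sós–Turán: let r_1, ..., r_42 be the row sums and z = Σ r_i the total number of 1s. Each pair of columns can share at most one row with both entries 1 (else a 2×2 all-ones block appears), so Σ_i C(r_i, 2) ≤ C(38, 2) = 703. By convexity Σ_i C(r_i, 2) ≥ 42·C(z/42, 2) = z(z − 42)/(2·42), giving z² − 42z − 42·38·37 ≤ 0 and hence z ≤ (1/2)[42 + √(1764 + 4·59052)] = (1/2)[42 + √237972] ≈ (1/2)(42 + 487.8237) = 264.9119.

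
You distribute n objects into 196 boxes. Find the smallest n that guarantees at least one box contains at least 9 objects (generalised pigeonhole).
n = (9 − 1)·196 + 1 = 1569

By the generalised pigeonhole principle, to guarantee some box contains ≥ r objects we need more than (r − 1) · k objects total. Threshold: n = (r − 1) · k + 1. With r = 9 and k = 196: n = 8 · 196 + 1 = 1568 + 1 = 1569. For n = 1568 = 8 · 196, we can put exactly 8 objects in every box, avoiding 9 in any single one — so 1569 is tight.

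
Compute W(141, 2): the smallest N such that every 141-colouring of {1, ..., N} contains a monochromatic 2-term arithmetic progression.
W(141, 2) = 141 + 1 = 142

A 2-term AP is any pair of integers, so a monochromatic 2-AP exists iff some colour is used at least twice. With 141 colours, the colouring i ↦ i on {1, ..., 141} uses each colour once, avoiding any monochromatic pair, so W(141, 2) > 141. For {1, ..., 142}, pigeonhole forces two integers of the same colour, which form a monochromatic 2-AP. Hence W(141, 2) = 142.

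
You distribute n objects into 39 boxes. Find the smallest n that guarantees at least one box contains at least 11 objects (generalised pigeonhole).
n = (11 − 1)·39 + 1 = 391

By the generalised pigeonhole principle, to guarantee some box contains ≥ r objects we need more than (r − 1) · k objects total. Threshold: n = (r − 1) · k + 1. With r = 11 and k = 39: n = 10 · 39 + 1 = 390 + 1 = 391. For n = 390 = 10 · 39, we can put exactly 10 objects in every box, avoiding 11 in any single one — so 391 is tight.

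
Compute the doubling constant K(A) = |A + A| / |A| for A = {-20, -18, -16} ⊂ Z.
K = |A + A| / |A| = 5/3

Enumerate A + A = {a + b : a, b ∈ A}. With |A| = 3, there are |A|^2 = 9 ordered sum pairs; collecting distinct values, A + A = {-40, -38, -36, -34, -32}, so |A + A| = 5. Thus K = 5/3. Here |A + A| = 2|A| − 1 = 5, the minimum possible — so K = 5/3 is minimal, which holds iff A is an arithmetic progression.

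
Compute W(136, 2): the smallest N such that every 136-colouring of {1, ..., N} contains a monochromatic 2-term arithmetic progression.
W(136, 2) = 136 + 1 = 137

A 2-term AP is any pair of integers, so a monochromatic 2-AP exists iff some colour is used at least twice. With 136 colours, the colouring i ↦ i on {1, ..., 136} uses each colour once, avoiding any monochromatic pair, so W(136, 2) > 136. For {1, ..., 137}, pigeonhole forces two integers of the same colour, which form a monochromatic 2-AP. Hence W(136, 2) = 137.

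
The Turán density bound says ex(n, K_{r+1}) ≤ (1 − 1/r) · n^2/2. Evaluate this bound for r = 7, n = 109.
Turán density bound = (6/7) · 109^2/2 = 35643/7 ≈ 5091.8571

Turán's theorem: ex(n, K_{r+1}) is achieved by the complete r-partite Turán graph T(n, r) with parts as balanced as possible, and is at most (1 − 1/r) · n^2/2. For r = 7, n = 109: the density bound is (6/7) · 11881/2 = 35643/7 ≈ 5091.8571. The integer-valued extremum is e(T(109, 7)) = 5091, which is strictly less than the density bound 35643/7 since 7 ∤ 109 (the parts of T(109, 7) cannot all be equal).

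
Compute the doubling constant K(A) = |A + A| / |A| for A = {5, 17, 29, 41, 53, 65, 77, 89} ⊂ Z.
K = |A + A| / |A| = 15/8

Enumerate A + A = {a + b : a, b ∈ A}. With |A| = 8, there are |A|^2 = 64 ordered sum pairs; collecting distinct values, A + A = {10, 22, 34, 46, 58, 70, 82, 94, 106, 118, 130, 142, 154, 166, 178}, so |A + A| = 15. Thus K = 15/8. Here |A + A| = 2|A| − 1 = 15, the minimum possible — so K = 15/8 is minimal, which holds iff A is an arithmetic progression.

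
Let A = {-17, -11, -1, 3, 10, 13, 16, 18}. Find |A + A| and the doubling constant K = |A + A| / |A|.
K = |A + A| / |A| = 33/8

Enumerate A + A = {a + b : a, b ∈ A}. With |A| = 8, there are |A|^2 = 64 ordered sum pairs; collecting distinct values, A + A = {-34, -28, -22, -18, -14, -12, -8, -7, -4, -2, -1, 1, 2, 5, 6, 7, 9, 12, 13, 15, 16, 17, 19, 20, 21, 23, 26, 28, 29, 31, 32, 34, 36}, so |A + A| = 33. Thus K = 33/8. For comparison, the minimum possible |A + A| over all 8-element sets is 2·8 − 1 = 15 (so min K = 15/8), attained only by arithmetic progressions.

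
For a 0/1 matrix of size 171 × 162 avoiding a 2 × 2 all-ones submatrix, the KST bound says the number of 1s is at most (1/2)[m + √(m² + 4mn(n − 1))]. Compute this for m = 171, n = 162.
z(171, 162; 2, 2) ≤ (1/2)[171 + √(171² + 4·171·162·161)] = (1/2)[171 + √17869329] = 2199.1065

Kővári–Sós–Turán: let r_1, ..., r_171 be the row sums and z = Σ r_i the total number of 1s. Each pair of columns can share at most one row with both entries 1 (else a 2×2 all-ones block appears), so Σ_i C(r_i, 2) ≤ C(162, 2) = 13041. By convexity Σ_i C(r_i, 2) ≥ 171·C(z/171, 2) = z(z − 171)/(2·171), giving z² − 171z − 171·162·161 ≤ 0 and hence z ≤ (1/2)[171 + √(29241 + 4·4460022)] = (1/2)[171 + √17869329] ≈ (1/2)(171 + 4227.2129) = 2199.1065.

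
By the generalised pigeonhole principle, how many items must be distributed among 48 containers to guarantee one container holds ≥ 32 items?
n = (32 − 1)·48 + 1 = 1489

By the generalised pigeonhole principle, to guarantee some box contains ≥ r objects we need more than (r − 1) · k objects total. Threshold: n = (r − 1) · k + 1. With r = 32 and k = 48: n = 31 · 48 + 1 = 1488 + 1 = 1489. For n = 1488 = 31 · 48, we can put exactly 31 objects in every box, avoiding 32 in any single one — so 1489 is tight.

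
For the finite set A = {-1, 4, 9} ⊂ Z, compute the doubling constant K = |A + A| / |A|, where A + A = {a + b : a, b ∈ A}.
K = |A + A| / |A| = 5/3

Enumerate A + A = {a + b : a, b ∈ A}. With |A| = 3, there are |A|^2 = 9 ordered sum pairs; collecting distinct values, A + A = {-2, 3, 8, 13, 18}, so |A + A| = 5. Thus K = 5/3. Here |A + A| = 2|A| − 1 = 5, the minimum possible — so K = 5/3 is minimal, which holds iff A is an arithmetic progression.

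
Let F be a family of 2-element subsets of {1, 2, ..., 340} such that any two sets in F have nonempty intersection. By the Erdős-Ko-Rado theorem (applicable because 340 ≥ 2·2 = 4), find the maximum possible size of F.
max |F| = C(339, 1) = 339

Erdős-Ko-Rado (1961): when n ≥ 2k, max |F| = C(n−1, k−1). The bound is attained by the star {A : i ∈ A} for any fixed i ∈ [n]. Here C(340−1, 2−1) = C(339, 1) = 339.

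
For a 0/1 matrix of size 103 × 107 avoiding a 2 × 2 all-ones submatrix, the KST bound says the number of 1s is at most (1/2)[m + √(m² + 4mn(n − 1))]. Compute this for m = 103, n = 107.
z(103, 107; 2, 2) ≤ (1/2)[103 + √(103² + 4·103·107·106)] = (1/2)[103 + √4683513] = 1133.5713

Kővári–Sós–Turán: let r_1, ..., r_103 be the row sums and z = Σ r_i the total number of 1s. Each pair of columns can share at most one row with both entries 1 (else a 2×2 all-ones block appears), so Σ_i C(r_i, 2) ≤ C(107, 2) = 5671. By convexity Σ_i C(r_i, 2) ≥ 103·C(z/103, 2) = z(z − 103)/(2·103), giving z² − 103z − 103·107·106 ≤ 0 and hence z ≤ (1/2)[103 + √(10609 + 4·1168226)] = (1/2)[103 + √4683513] ≈ (1/2)(103 + 2164.1426) = 1133.5713.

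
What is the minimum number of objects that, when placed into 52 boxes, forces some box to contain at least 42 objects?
n = (42 − 1)·52 + 1 = 2133

By the generalised pigeonhole principle, to guarantee some box contains ≥ r objects we need more than (r − 1) · k objects total. Threshold: n = (r − 1) · k + 1. With r = 42 and k = 52: n = 41 · 52 + 1 = 2132 + 1 = 2133. For n = 2132 = 41 · 52, we can put exactly 41 objects in every box, avoiding 42 in any single one — so 2133 is tight.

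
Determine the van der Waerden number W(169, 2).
W(169, 2) = 169 + 1 = 170

A 2-term AP is any pair of integers, so a monochromatic 2-AP exists iff some colour is used at least twice. With 169 colours, the colouring i ↦ i on {1, ..., 169} uses each colour once, avoiding any monochromatic pair, so W(169, 2) > 169. For {1, ..., 170}, pigeonhole forces two integers of the same colour, which form a monochromatic 2-AP. Hence W(169, 2) = 170.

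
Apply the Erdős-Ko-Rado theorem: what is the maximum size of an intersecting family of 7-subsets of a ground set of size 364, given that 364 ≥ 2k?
max |F| = C(363, 6) = 3048385428726

Erdős-Ko-Rado (1961): when n ≥ 2k, max |F| = C(n−1, k−1). The bound is attained by the star {A : i ∈ A} for any fixed i ∈ [n]. Here C(364−1, 7−1) = C(363, 6) = 3048385428726.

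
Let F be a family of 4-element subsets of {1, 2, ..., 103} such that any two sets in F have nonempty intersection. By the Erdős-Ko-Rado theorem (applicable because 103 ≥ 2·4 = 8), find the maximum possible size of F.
max |F| = C(102, 3) = 171700

The Erdős-Ko-Rado theorem states: for n ≥ 2k, an intersecting family of k-subsets of an n-element set has size at most C(n − 1, k − 1), with equality for 'star' families {A ⊆ [n] : |A| = k, i ∈ A} (fix an element i). For n = 103, k = 4: C(102, 3) = 171700.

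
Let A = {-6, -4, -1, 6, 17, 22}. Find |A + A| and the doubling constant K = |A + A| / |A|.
K = |A + A| / |A| = 20/6 = 10/3

Enumerate A + A = {a + b : a, b ∈ A}. With |A| = 6, there are |A|^2 = 36 ordered sum pairs; collecting distinct values, A + A = {-12, -10, -8, -7, -5, -2, 0, 2, 5, 11, 12, 13, 16, 18, 21, 23, 28, 34, 39, 44}, so |A + A| = 20. Thus K = 20/6 = 10/3. For comparison, the minimum possible |A + A| over all 6-element sets is 2·6 − 1 = 11 (so min K = 11/6), attained only by arithmetic progressions.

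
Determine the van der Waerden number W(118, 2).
W(118, 2) = 118 + 1 = 119

A 2-term AP is any pair of integers, so a monochromatic 2-AP exists iff some colour is used at least twice. With 118 colours, the colouring i ↦ i on {1, ..., 118} uses each colour once, avoiding any monochromatic pair, so W(118, 2) > 118. For {1, ..., 119}, pigeonhole forces two integers of the same colour, which form a monochromatic 2-AP. Hence W(118, 2) = 119.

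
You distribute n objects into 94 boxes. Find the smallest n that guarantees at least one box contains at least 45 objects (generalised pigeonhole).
n = (45 − 1)·94 + 1 = 4137

By the generalised pigeonhole principle, to guarantee some box contains ≥ r objects we need more than (r − 1) · k objects total. Threshold: n = (r − 1) · k + 1. With r = 45 and k = 94: n = 44 · 94 + 1 = 4136 + 1 = 4137. For n = 4136 = 44 · 94, we can put exactly 44 objects in every box, avoiding 45 in any single one — so 4137 is tight.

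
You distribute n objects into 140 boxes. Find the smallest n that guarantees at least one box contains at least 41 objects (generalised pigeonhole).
n = (41 − 1)·140 + 1 = 5601

By the generalised pigeonhole principle, to guarantee some box contains ≥ r objects we need more than (r − 1) · k objects total. Threshold: n = (r − 1) · k + 1. With r = 41 and k = 140: n = 40 · 140 + 1 = 5600 + 1 = 5601. For n = 5600 = 40 · 140, we can put exactly 40 objects in every box, avoiding 41 in any single one — so 5601 is tight.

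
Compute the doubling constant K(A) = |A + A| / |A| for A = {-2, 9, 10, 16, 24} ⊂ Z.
K = |A + A| / |A| = 15/5 = 3

Enumerate A + A = {a + b : a, b ∈ A}. With |A| = 5, there are |A|^2 = 25 ordered sum pairs; collecting distinct values, A + A = {-4, 7, 8, 14, 18, 19, 20, 22, 25, 26, 32, 33, 34, 40, 48}, so |A + A| = 15. Thus K = 15/5 = 3. For comparison, the minimum possible |A + A| over all 5-element sets is 2·5 − 1 = 9 (so min K = 9/5), attained only by arithmetic progressions.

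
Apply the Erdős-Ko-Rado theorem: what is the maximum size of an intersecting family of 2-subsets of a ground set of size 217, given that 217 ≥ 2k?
max |F| = C(216, 1) = 216

The Erdős-Ko-Rado theorem states: for n ≥ 2k, an intersecting family of k-subsets of an n-element set has size at most C(n − 1, k − 1), with equality for 'star' families {A ⊆ [n] : |A| = k, i ∈ A} (fix an element i). For n = 217, k = 2: C(216, 1) = 216.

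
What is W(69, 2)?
W(69, 2) = 69 + 1 = 70

A 2-term AP is any pair of integers, so a monochromatic 2-AP exists iff some colour is used at least twice. With 69 colours, the colouring i ↦ i on {1, ..., 69} uses each colour once, avoiding any monochromatic pair, so W(69, 2) > 69. For {1, ..., 70}, pigeonhole forces two integers of the same colour, which form a monochromatic 2-AP. Hence W(69, 2) = 70.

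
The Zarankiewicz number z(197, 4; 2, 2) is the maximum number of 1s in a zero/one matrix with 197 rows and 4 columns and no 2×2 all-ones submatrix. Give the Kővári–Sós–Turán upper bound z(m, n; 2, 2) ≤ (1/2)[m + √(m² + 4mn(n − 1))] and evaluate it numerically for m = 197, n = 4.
z(197, 4; 2, 2) ≤ (1/2)[197 + √(197² + 4·197·4·3)] = (1/2)[197 + √48265] = 208.3465

Kővári–Sós–Turán: let r_1, ..., r_197 be the row sums and z = Σ r_i the total number of 1s. Each pair of columns can share at most one row with both entries 1 (else a 2×2 all-ones block appears), so Σ_i C(r_i, 2) ≤ C(4, 2) = 6. By convexity Σ_i C(r_i, 2) ≥ 197·C(z/197, 2) = z(z − 197)/(2·197), giving z² − 197z − 197·4·3 ≤ 0 and hence z ≤ (1/2)[197 + √(38809 + 4·2364)] = (1/2)[197 + √48265] ≈ (1/2)(197 + 219.693) = 208.3465.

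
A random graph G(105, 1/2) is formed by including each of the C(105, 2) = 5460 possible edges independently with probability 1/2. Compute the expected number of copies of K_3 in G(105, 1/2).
E[# K_3] = C(105, 3) · (1/2)^C(3, 2) = 187460 / 2^3 = 46865/2 = 23432.5

For each 3-subset S of vertices (there are C(105, 3) = 187460 such S), let X_S = 1 if S induces a K_3 (all C(3, 2) = 3 edges present). Then P(X_S = 1) = (1/2)^3 = 1/8. By linearity of expectation, E[# K_3] = C(105, 3) · (1/2)^3 = 187460 / 8 = 46865/2 = 23432.5.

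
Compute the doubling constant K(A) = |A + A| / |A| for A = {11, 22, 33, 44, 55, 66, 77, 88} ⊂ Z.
K = |A + A| / |A| = 15/8

Enumerate A + A = {a + b : a, b ∈ A}. With |A| = 8, there are |A|^2 = 64 ordered sum pairs; collecting distinct values, A + A = {22, 33, 44, 55, 66, 77, 88, 99, 110, 121, 132, 143, 154, 165, 176}, so |A + A| = 15. Thus K = 15/8. Here |A + A| = 2|A| − 1 = 15, the minimum possible — so K = 15/8 is minimal, which holds iff A is an arithmetic progression.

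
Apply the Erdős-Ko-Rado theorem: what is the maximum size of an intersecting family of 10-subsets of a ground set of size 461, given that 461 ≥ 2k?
max |F| = C(460, 9) = 2348864106583204860

The Erdős-Ko-Rado theorem states: for n ≥ 2k, an intersecting family of k-subsets of an n-element set has size at most C(n − 1, k − 1), with equality for 'star' families {A ⊆ [n] : |A| = k, i ∈ A} (fix an element i). For n = 461, k = 10: C(460, 9) = 2348864106583204860.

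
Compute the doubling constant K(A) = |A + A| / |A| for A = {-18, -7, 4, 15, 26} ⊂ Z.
K = |A + A| / |A| = 9/5

Enumerate A + A = {a + b : a, b ∈ A}. With |A| = 5, there are |A|^2 = 25 ordered sum pairs; collecting distinct values, A + A = {-36, -25, -14, -3, 8, 19, 30, 41, 52}, so |A + A| = 9. Thus K = 9/5. Here |A + A| = 2|A| − 1 = 9, the minimum possible — so K = 9/5 is minimal, which holds iff A is an arithmetic progression.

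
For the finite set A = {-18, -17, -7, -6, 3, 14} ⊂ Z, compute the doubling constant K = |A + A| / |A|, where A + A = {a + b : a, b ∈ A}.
K = |A + A| / |A| = 17/6

Enumerate A + A = {a + b : a, b ∈ A}. With |A| = 6, there are |A|^2 = 36 ordered sum pairs; collecting distinct values, A + A = {-36, -35, -34, -25, -24, -23, -15, -14, -13, -12, -4, -3, 6, 7, 8, 17, 28}, so |A + A| = 17. Thus K = 17/6. For comparison, the minimum possible |A + A| over all 6-element sets is 2·6 − 1 = 11 (so min K = 11/6), attained only by arithmetic progressions.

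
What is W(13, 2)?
W(13, 2) = 13 + 1 = 14

A 2-term AP is any pair of integers, so a monochromatic 2-AP exists iff some colour is used at least twice. With 13 colours, the colouring i ↦ i on {1, ..., 13} uses each colour once, avoiding any monochromatic pair, so W(13, 2) > 13. For {1, ..., 14}, pigeonhole forces two integers of the same colour, which form a monochromatic 2-AP. Hence W(13, 2) = 14.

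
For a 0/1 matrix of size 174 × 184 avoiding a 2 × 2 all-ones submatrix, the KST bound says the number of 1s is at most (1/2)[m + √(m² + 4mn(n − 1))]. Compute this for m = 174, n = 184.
z(174, 184; 2, 2) ≤ (1/2)[174 + √(174² + 4·174·184·183)] = (1/2)[174 + √23465988] = 2509.0853

Kővári–Sós–Turán: let r_1, ..., r_174 be the row sums and z = Σ r_i the total number of 1s. Each pair of columns can share at most one row with both entries 1 (else a 2×2 all-ones block appears), so Σ_i C(r_i, 2) ≤ C(184, 2) = 16836. By convexity Σ_i C(r_i, 2) ≥ 174·C(z/174, 2) = z(z − 174)/(2·174), giving z² − 174z − 174·184·183 ≤ 0 and hence z ≤ (1/2)[174 + √(30276 + 4·5858928)] = (1/2)[174 + √23465988] ≈ (1/2)(174 + 4844.1705) = 2509.0853.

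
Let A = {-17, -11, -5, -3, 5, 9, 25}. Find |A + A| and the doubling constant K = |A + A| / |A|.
K = |A + A| / |A| = 24/7

Enumerate A + A = {a + b : a, b ∈ A}. With |A| = 7, there are |A|^2 = 49 ordered sum pairs; collecting distinct values, A + A = {-34, -28, -22, -20, -16, -14, -12, -10, -8, -6, -2, 0, 2, 4, 6, 8, 10, 14, 18, 20, 22, 30, 34, 50}, so |A + A| = 24. Thus K = 24/7. For comparison, the minimum possible |A + A| over all 7-element sets is 2·7 − 1 = 13 (so min K = 13/7), attained only by arithmetic progressions.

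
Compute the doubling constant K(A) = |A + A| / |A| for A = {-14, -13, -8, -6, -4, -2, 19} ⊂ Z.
K = |A + A| / |A| = 24/7

Enumerate A + A = {a + b : a, b ∈ A}. With |A| = 7, there are |A|^2 = 49 ordered sum pairs; collecting distinct values, A + A = {-28, -27, -26, -22, -21, -20, -19, -18, -17, -16, -15, -14, -12, -10, -8, -6, -4, 5, 6, 11, 13, 15, 17, 38}, so |A + A| = 24. Thus K = 24/7. For comparison, the minimum possible |A + A| over all 7-element sets is 2·7 − 1 = 13 (so min K = 13/7), attained only by arithmetic progressions.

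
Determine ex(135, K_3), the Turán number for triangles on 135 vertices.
ex(135, K_3) = ⌊135^2/4⌋ = 4556

Mantel (1907): a triangle-free graph on n vertices has at most ⌊n^2/4⌋ edges, with equality for the complete bipartite graph K_{⌊n/2⌋, ⌈n/2⌉}. For n = 135: ⌊135^2/4⌋ = ⌊18225/4⌋ = 4556. The extremal graph is K_{67, 68}, which has 67·68 = 4556 edges.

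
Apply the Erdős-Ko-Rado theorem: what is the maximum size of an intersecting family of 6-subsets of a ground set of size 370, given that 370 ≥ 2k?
max |F| = C(369, 5) = 55479552948

Erdős-Ko-Rado (1961): when n ≥ 2k, max |F| = C(n−1, k−1). The bound is attained by the star {A : i ∈ A} for any fixed i ∈ [n]. Here C(370−1, 6−1) = C(369, 5) = 55479552948.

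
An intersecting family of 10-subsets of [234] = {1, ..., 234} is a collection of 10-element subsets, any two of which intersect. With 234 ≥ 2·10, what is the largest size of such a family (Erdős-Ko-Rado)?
max |F| = C(233, 9) = 4769884167925525

The Erdős-Ko-Rado theorem states: for n ≥ 2k, an intersecting family of k-subsets of an n-element set has size at most C(n − 1, k − 1), with equality for 'star' families {A ⊆ [n] : |A| = k, i ∈ A} (fix an element i). For n = 234, k = 10: C(233, 9) = 4769884167925525.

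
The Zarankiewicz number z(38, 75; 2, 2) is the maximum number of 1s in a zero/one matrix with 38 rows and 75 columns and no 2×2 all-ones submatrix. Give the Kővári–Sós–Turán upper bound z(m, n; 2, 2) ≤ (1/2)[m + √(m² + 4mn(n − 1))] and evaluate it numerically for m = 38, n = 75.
z(38, 75; 2, 2) ≤ (1/2)[38 + √(38² + 4·38·75·74)] = (1/2)[38 + √845044] = 478.6314

Kővári–Sós–Turán: let r_1, ..., r_38 be the row sums and z = Σ r_i the total number of 1s. Each pair of columns can share at most one row with both entries 1 (else a 2×2 all-ones block appears), so Σ_i C(r_i, 2) ≤ C(75, 2) = 2775. By convexity Σ_i C(r_i, 2) ≥ 38·C(z/38, 2) = z(z − 38)/(2·38), giving z² − 38z − 38·75·74 ≤ 0 and hence z ≤ (1/2)[38 + √(1444 + 4·210900)] = (1/2)[38 + √845044] ≈ (1/2)(38 + 919.2627) = 478.6314.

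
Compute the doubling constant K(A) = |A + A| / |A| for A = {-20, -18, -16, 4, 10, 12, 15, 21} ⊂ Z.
K = |A + A| / |A| = 32/8 = 4

Enumerate A + A = {a + b : a, b ∈ A}. With |A| = 8, there are |A|^2 = 64 ordered sum pairs; collecting distinct values, A + A = {-40, -38, -36, -34, -32, -16, -14, -12, -10, -8, -6, -5, -4, -3, -1, 1, 3, 5, 8, 14, 16, 19, 20, 22, 24, 25, 27, 30, 31, 33, 36, 42}, so |A + A| = 32. Thus K = 32/8 = 4. For comparison, the minimum possible |A + A| over all 8-element sets is 2·8 − 1 = 15 (so min K = 15/8), attained only by arithmetic progressions.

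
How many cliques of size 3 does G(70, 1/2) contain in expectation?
E[# K_3] = C(70, 3) · (1/2)^C(3, 2) = 54740 / 2^3 = 13685/2 = 6842.5

For each 3-subset S of vertices (there are C(70, 3) = 54740 such S), let X_S = 1 if S induces a K_3 (all C(3, 2) = 3 edges present). Then P(X_S = 1) = (1/2)^3 = 1/8. By linearity of expectation, E[# K_3] = C(70, 3) · (1/2)^3 = 54740 / 8 = 13685/2 = 6842.5.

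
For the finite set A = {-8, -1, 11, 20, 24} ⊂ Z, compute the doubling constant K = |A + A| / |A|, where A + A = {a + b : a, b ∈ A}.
K = |A + A| / |A| = 15/5 = 3

Enumerate A + A = {a + b : a, b ∈ A}. With |A| = 5, there are |A|^2 = 25 ordered sum pairs; collecting distinct values, A + A = {-16, -9, -2, 3, 10, 12, 16, 19, 22, 23, 31, 35, 40, 44, 48}, so |A + A| = 15. Thus K = 15/5 = 3. For comparison, the minimum possible |A + A| over all 5-element sets is 2·5 − 1 = 9 (so min K = 9/5), attained only by arithmetic progressions.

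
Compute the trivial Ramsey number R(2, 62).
R(2, 62) = 62

R(2, k) = k for all k ≥ 2: in a 2-colouring of K_k, either some edge is red (a red K_2) or all edges are blue (a blue K_k). And K_{61} coloured all-blue has no blue K_62, so R(2, 62) > 61. Hence R(2, 62) = 62.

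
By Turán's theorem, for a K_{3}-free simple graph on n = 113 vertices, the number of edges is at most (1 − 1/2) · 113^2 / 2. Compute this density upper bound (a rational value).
Turán density bound = (1/2) · 113^2/2 = 12769/4 ≈ 3192.25

Turán's theorem: ex(n, K_{r+1}) is achieved by the complete r-partite Turán graph T(n, r) with parts as balanced as possible, and is at most (1 − 1/r) · n^2/2. For r = 2, n = 113: the density bound is (1/2) · 12769/2 = 12769/4 ≈ 3192.25. The integer-valued extremum is e(T(113, 2)) = 3192, which is strictly less than the density bound 12769/4 since 2 ∤ 113 (the parts of T(113, 2) cannot all be equal).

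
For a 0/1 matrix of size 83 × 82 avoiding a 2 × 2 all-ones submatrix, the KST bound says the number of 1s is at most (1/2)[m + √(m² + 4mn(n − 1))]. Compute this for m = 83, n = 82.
z(83, 82; 2, 2) ≤ (1/2)[83 + √(83² + 4·83·82·81)] = (1/2)[83 + √2212033] = 785.1452

Kővári–Sós–Turán: let r_1, ..., r_83 be the row sums and z = Σ r_i the total number of 1s. Each pair of columns can share at most one row with both entries 1 (else a 2×2 all-ones block appears), so Σ_i C(r_i, 2) ≤ C(82, 2) = 3321. By convexity Σ_i C(r_i, 2) ≥ 83·C(z/83, 2) = z(z − 83)/(2·83), giving z² − 83z − 83·82·81 ≤ 0 and hence z ≤ (1/2)[83 + √(6889 + 4·551286)] = (1/2)[83 + √2212033] ≈ (1/2)(83 + 1487.2905) = 785.1452.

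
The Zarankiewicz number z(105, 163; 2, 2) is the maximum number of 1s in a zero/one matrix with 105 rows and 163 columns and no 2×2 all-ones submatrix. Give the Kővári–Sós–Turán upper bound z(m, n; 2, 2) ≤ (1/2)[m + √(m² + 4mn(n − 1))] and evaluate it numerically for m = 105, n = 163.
z(105, 163; 2, 2) ≤ (1/2)[105 + √(105² + 4·105·163·162)] = (1/2)[105 + √11101545] = 1718.4491

Kővári–Sós–Turán: let r_1, ..., r_105 be the row sums and z = Σ r_i the total number of 1s. Each pair of columns can share at most one row with both entries 1 (else a 2×2 all-ones block appears), so Σ_i C(r_i, 2) ≤ C(163, 2) = 13203. By convexity Σ_i C(r_i, 2) ≥ 105·C(z/105, 2) = z(z − 105)/(2·105), giving z² − 105z − 105·163·162 ≤ 0 and hence z ≤ (1/2)[105 + √(11025 + 4·2772630)] = (1/2)[105 + √11101545] ≈ (1/2)(105 + 3331.8981) = 1718.4491.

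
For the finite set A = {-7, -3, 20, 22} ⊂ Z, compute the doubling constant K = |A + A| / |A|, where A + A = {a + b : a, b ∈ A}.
K = |A + A| / |A| = 10/4 = 5/2

Enumerate A + A = {a + b : a, b ∈ A}. With |A| = 4, there are |A|^2 = 16 ordered sum pairs; collecting distinct values, A + A = {-14, -10, -6, 13, 15, 17, 19, 40, 42, 44}, so |A + A| = 10. Thus K = 10/4 = 5/2. For comparison, the minimum possible |A + A| over all 4-element sets is 2·4 − 1 = 7 (so min K = 7/4), attained only by arithmetic progressions.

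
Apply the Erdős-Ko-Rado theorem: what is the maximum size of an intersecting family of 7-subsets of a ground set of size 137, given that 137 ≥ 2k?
max |F| = C(136, 6) = 7858539612

Erdős-Ko-Rado (1961): when n ≥ 2k, max |F| = C(n−1, k−1). The bound is attained by the star {A : i ∈ A} for any fixed i ∈ [n]. Here C(137−1, 7−1) = C(136, 6) = 7858539612.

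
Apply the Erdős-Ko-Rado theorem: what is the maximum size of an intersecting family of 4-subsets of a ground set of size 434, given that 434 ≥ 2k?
max |F| = C(433, 3) = 13436856

Erdős-Ko-Rado (1961): when n ≥ 2k, max |F| = C(n−1, k−1). The bound is attained by the star {A : i ∈ A} for any fixed i ∈ [n]. Here C(434−1, 4−1) = C(433, 3) = 13436856.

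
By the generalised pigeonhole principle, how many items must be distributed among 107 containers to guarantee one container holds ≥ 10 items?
n = (10 − 1)·107 + 1 = 964

By the generalised pigeonhole principle, to guarantee some box contains ≥ r objects we need more than (r − 1) · k objects total. Threshold: n = (r − 1) · k + 1. With r = 10 and k = 107: n = 9 · 107 + 1 = 963 + 1 = 964. For n = 963 = 9 · 107, we can put exactly 9 objects in every box, avoiding 10 in any single one — so 964 is tight.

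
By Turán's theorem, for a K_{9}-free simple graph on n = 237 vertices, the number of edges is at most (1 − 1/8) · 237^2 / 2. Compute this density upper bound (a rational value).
Turán density bound = (7/8) · 237^2/2 = 393183/16 ≈ 24573.9375

Turán's theorem: ex(n, K_{r+1}) is achieved by the complete r-partite Turán graph T(n, r) with parts as balanced as possible, and is at most (1 − 1/r) · n^2/2. For r = 8, n = 237: the density bound is (7/8) · 56169/2 = 393183/16 ≈ 24573.9375. The integer-valued extremum is e(T(237, 8)) = 24573, which is strictly less than the density bound 393183/16 since 8 ∤ 237 (the parts of T(237, 8) cannot all be equal).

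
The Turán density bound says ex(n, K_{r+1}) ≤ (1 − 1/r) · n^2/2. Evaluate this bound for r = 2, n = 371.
Turán density bound = (1/2) · 371^2/2 = 137641/4 ≈ 34410.25

Turán's theorem: ex(n, K_{r+1}) is achieved by the complete r-partite Turán graph T(n, r) with parts as balanced as possible, and is at most (1 − 1/r) · n^2/2. For r = 2, n = 371: the density bound is (1/2) · 137641/2 = 137641/4 ≈ 34410.25. The integer-valued extremum is e(T(371, 2)) = 34410, which is strictly less than the density bound 137641/4 since 2 ∤ 371 (the parts of T(371, 2) cannot all be equal).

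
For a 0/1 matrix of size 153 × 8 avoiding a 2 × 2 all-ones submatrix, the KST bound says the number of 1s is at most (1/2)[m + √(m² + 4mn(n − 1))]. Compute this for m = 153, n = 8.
z(153, 8; 2, 2) ≤ (1/2)[153 + √(153² + 4·153·8·7)] = (1/2)[153 + √57681] = 196.5843

Kővári–Sós–Turán: let r_1, ..., r_153 be the row sums and z = Σ r_i the total number of 1s. Each pair of columns can share at most one row with both entries 1 (else a 2×2 all-ones block appears), so Σ_i C(r_i, 2) ≤ C(8, 2) = 28. By convexity Σ_i C(r_i, 2) ≥ 153·C(z/153, 2) = z(z − 153)/(2·153), giving z² − 153z − 153·8·7 ≤ 0 and hence z ≤ (1/2)[153 + √(23409 + 4·8568)] = (1/2)[153 + √57681] ≈ (1/2)(153 + 240.1687) = 196.5843.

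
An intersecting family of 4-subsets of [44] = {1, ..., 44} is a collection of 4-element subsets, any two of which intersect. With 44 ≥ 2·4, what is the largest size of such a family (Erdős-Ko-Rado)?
max |F| = C(43, 3) = 12341

The Erdős-Ko-Rado theorem states: for n ≥ 2k, an intersecting family of k-subsets of an n-element set has size at most C(n − 1, k − 1), with equality for 'star' families {A ⊆ [n] : |A| = k, i ∈ A} (fix an element i). For n = 44, k = 4: C(43, 3) = 12341.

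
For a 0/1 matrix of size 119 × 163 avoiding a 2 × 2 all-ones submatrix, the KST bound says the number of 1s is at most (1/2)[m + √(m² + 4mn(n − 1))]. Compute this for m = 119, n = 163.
z(119, 163; 2, 2) ≤ (1/2)[119 + √(119² + 4·119·163·162)] = (1/2)[119 + √12583417] = 1833.1556

Kővári–Sós–Turán: let r_1, ..., r_119 be the row sums and z = Σ r_i the total number of 1s. Each pair of columns can share at most one row with both entries 1 (else a 2×2 all-ones block appears), so Σ_i C(r_i, 2) ≤ C(163, 2) = 13203. By convexity Σ_i C(r_i, 2) ≥ 119·C(z/119, 2) = z(z − 119)/(2·119), giving z² − 119z − 119·163·162 ≤ 0 and hence z ≤ (1/2)[119 + √(14161 + 4·3142314)] = (1/2)[119 + √12583417] ≈ (1/2)(119 + 3547.3112) = 1833.1556.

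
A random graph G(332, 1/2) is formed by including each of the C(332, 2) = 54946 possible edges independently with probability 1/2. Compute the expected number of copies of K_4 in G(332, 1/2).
E[# K_4] = C(332, 4) · (1/2)^C(4, 2) = 497123935 / 2^6 = 7767561.484375

For each 4-subset S of vertices (there are C(332, 4) = 497123935 such S), let X_S = 1 if S induces a K_4 (all C(4, 2) = 6 edges present). Then P(X_S = 1) = (1/2)^6 = 1/64. By linearity of expectation, E[# K_4] = C(332, 4) · (1/2)^6 = 497123935 / 64 = 7767561.484375.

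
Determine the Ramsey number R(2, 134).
R(2, 134) = 134

R(2, k) = k for all k ≥ 2: in a 2-colouring of K_k, either some edge is red (a red K_2) or all edges are blue (a blue K_k). And K_{133} coloured all-blue has no blue K_134, so R(2, 134) > 133. Hence R(2, 134) = 134.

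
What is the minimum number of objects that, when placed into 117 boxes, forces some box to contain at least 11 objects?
n = (11 − 1)·117 + 1 = 1171

By the generalised pigeonhole principle, to guarantee some box contains ≥ r objects we need more than (r − 1) · k objects total. Threshold: n = (r − 1) · k + 1. With r = 11 and k = 117: n = 10 · 117 + 1 = 1170 + 1 = 1171. For n = 1170 = 10 · 117, we can put exactly 10 objects in every box, avoiding 11 in any single one — so 1171 is tight.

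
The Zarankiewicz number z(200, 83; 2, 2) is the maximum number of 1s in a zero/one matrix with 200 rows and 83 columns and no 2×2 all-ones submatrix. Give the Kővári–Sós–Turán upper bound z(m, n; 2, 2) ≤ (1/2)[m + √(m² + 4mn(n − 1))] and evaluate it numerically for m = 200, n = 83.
z(200, 83; 2, 2) ≤ (1/2)[200 + √(200² + 4·200·83·82)] = (1/2)[200 + √5484800] = 1270.9825

Kővári–Sós–Turán: let r_1, ..., r_200 be the row sums and z = Σ r_i the total number of 1s. Each pair of columns can share at most one row with both entries 1 (else a 2×2 all-ones block appears), so Σ_i C(r_i, 2) ≤ C(83, 2) = 3403. By convexity Σ_i C(r_i, 2) ≥ 200·C(z/200, 2) = z(z − 200)/(2·200), giving z² − 200z − 200·83·82 ≤ 0 and hence z ≤ (1/2)[200 + √(40000 + 4·1361200)] = (1/2)[200 + √5484800] ≈ (1/2)(200 + 2341.965) = 1270.9825.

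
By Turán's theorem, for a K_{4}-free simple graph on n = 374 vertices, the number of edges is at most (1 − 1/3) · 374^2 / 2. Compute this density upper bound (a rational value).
Turán density bound = (2/3) · 374^2/2 = 139876/3 ≈ 46625.3333

Turán's theorem: ex(n, K_{r+1}) is achieved by the complete r-partite Turán graph T(n, r) with parts as balanced as possible, and is at most (1 − 1/r) · n^2/2. For r = 3, n = 374: the density bound is (2/3) · 139876/2 = 139876/3 ≈ 46625.3333. The integer-valued extremum is e(T(374, 3)) = 46625, which is strictly less than the density bound 139876/3 since 3 ∤ 374 (the parts of T(374, 3) cannot all be equal).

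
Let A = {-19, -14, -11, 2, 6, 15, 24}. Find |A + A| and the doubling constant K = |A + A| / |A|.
K = |A + A| / |A| = 26/7

Enumerate A + A = {a + b : a, b ∈ A}. With |A| = 7, there are |A|^2 = 49 ordered sum pairs; collecting distinct values, A + A = {-38, -33, -30, -28, -25, -22, -17, -13, -12, -9, -8, -5, -4, 1, 4, 5, 8, 10, 12, 13, 17, 21, 26, 30, 39, 48}, so |A + A| = 26. Thus K = 26/7. For comparison, the minimum possible |A + A| over all 7-element sets is 2·7 − 1 = 13 (so min K = 13/7), attained only by arithmetic progressions.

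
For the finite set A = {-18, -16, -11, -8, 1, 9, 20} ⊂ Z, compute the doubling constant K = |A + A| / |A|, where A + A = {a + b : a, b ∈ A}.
K = |A + A| / |A| = 26/7

Enumerate A + A = {a + b : a, b ∈ A}. With |A| = 7, there are |A|^2 = 49 ordered sum pairs; collecting distinct values, A + A = {-36, -34, -32, -29, -27, -26, -24, -22, -19, -17, -16, -15, -10, -9, -7, -2, 1, 2, 4, 9, 10, 12, 18, 21, 29, 40}, so |A + A| = 26. Thus K = 26/7. For comparison, the minimum possible |A + A| over all 7-element sets is 2·7 − 1 = 13 (so min K = 13/7), attained only by arithmetic progressions.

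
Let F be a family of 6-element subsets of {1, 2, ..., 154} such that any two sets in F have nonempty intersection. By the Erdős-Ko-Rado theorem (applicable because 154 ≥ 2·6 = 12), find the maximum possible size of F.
max |F| = C(153, 5) = 654045930

Erdős-Ko-Rado (1961): when n ≥ 2k, max |F| = C(n−1, k−1). The bound is attained by the star {A : i ∈ A} for any fixed i ∈ [n]. Here C(154−1, 6−1) = C(153, 5) = 654045930.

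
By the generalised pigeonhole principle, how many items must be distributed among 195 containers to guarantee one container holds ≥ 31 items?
n = (31 − 1)·195 + 1 = 5851

By the generalised pigeonhole principle, to guarantee some box contains ≥ r objects we need more than (r − 1) · k objects total. Threshold: n = (r − 1) · k + 1. With r = 31 and k = 195: n = 30 · 195 + 1 = 5850 + 1 = 5851. For n = 5850 = 30 · 195, we can put exactly 30 objects in every box, avoiding 31 in any single one — so 5851 is tight.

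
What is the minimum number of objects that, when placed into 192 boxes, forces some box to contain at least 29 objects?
n = (29 − 1)·192 + 1 = 5377

By the generalised pigeonhole principle, to guarantee some box contains ≥ r objects we need more than (r − 1) · k objects total. Threshold: n = (r − 1) · k + 1. With r = 29 and k = 192: n = 28 · 192 + 1 = 5376 + 1 = 5377. For n = 5376 = 28 · 192, we can put exactly 28 objects in every box, avoiding 29 in any single one — so 5377 is tight.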